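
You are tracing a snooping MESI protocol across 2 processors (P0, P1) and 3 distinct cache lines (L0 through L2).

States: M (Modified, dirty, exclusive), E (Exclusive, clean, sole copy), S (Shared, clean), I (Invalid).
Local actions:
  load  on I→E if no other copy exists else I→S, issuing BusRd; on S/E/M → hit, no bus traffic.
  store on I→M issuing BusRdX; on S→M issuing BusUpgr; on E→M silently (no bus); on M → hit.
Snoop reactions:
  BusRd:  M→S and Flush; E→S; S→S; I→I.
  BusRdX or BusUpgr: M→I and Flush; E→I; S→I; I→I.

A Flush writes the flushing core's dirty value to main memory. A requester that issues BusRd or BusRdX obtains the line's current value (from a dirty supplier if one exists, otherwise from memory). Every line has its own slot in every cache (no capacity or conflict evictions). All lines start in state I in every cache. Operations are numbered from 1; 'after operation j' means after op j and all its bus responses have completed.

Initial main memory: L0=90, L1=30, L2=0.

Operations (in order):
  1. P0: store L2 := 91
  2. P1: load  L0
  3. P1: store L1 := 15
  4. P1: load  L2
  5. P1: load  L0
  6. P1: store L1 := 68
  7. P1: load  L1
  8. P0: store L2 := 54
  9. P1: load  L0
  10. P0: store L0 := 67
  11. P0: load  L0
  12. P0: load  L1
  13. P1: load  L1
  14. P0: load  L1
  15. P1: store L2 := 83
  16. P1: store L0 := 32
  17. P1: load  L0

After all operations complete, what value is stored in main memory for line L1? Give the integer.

memory[L1] = 68

  op1 P0: store L2 := 91 → M/I on L2; bus BusRdX; mem=0
  op2 P1: load  L0 → I/E on L0; bus BusRd; mem=90
  op3 P1: store L1 := 15 → I/M on L1; bus BusRdX; mem=30
  op4 P1: load  L2 → S/S on L2; bus BusRd Flush; mem=91
  op5 P1: load  L0 → I/E on L0; bus (none); mem=90
  op6 P1: store L1 := 68 → I/M on L1; bus (none); mem=30
  op7 P1: load  L1 → I/M on L1; bus (none); mem=30
  op8 P0: store L2 := 54 → M/I on L2; bus BusUpgr; mem=91
  op9 P1: load  L0 → I/E on L0; bus (none); mem=90
  op10 P0: store L0 := 67 → M/I on L0; bus BusRdX; mem=90
  op11 P0: load  L0 → M/I on L0; bus (none); mem=90
  op12 P0: load  L1 → S/S on L1; bus BusRd Flush; mem=68
  op13 P1: load  L1 → S/S on L1; bus (none); mem=68
  op14 P0: load  L1 → S/S on L1; bus (none); mem=68
  op15 P1: store L2 := 83 → I/M on L2; bus BusRdX Flush; mem=54
  op16 P1: store L0 := 32 → I/M on L0; bus BusRdX Flush; mem=67
  op17 P1: load  L0 → I/M on L0; bus (none); mem=67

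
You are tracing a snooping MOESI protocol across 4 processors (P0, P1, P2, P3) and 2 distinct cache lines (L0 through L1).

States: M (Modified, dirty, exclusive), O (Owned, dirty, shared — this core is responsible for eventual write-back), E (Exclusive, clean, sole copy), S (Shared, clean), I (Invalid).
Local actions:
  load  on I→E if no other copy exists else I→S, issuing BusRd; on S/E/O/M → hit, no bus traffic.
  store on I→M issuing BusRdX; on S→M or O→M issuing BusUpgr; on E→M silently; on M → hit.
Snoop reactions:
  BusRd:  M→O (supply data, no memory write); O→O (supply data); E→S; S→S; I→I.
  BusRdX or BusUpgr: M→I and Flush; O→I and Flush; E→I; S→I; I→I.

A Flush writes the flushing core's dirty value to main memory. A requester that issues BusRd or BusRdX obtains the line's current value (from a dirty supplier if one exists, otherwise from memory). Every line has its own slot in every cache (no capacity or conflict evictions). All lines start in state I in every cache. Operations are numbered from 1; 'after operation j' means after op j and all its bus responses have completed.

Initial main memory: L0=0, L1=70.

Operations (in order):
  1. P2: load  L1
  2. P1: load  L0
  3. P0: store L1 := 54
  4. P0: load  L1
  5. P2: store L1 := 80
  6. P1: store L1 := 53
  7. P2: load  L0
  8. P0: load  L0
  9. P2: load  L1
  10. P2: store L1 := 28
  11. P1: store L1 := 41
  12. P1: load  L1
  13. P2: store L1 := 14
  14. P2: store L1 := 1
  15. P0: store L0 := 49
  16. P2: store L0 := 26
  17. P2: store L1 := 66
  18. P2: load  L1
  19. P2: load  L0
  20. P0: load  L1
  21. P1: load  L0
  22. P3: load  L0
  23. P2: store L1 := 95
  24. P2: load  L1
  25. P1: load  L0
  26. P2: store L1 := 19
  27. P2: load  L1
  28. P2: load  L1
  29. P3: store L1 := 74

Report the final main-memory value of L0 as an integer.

step 1: P2: load  L1  ⟶  IIEI  (L1)  txn=BusRd  M[L1]=70
step 2: P1: load  L0  ⟶  IEII  (L0)  txn=BusRd  M[L0]=0
step 3: P0: store L1 := 54  ⟶  MIII  (L1)  txn=BusRdX  M[L1]=70
step 4: P0: load  L1  ⟶  MIII  (L1)  txn=∅  M[L1]=70
step 5: P2: store L1 := 80  ⟶  IIMI  (L1)  txn=BusRdX+Flush  M[L1]=54
step 6: P1: store L1 := 53  ⟶  IMII  (L1)  txn=BusRdX+Flush  M[L1]=80
step 7: P2: load  L0  ⟶  ISSI  (L0)  txn=BusRd  M[L0]=0
step 8: P0: load  L0  ⟶  SSSI  (L0)  txn=BusRd  M[L0]=0
step 9: P2: load  L1  ⟶  IOSI  (L1)  txn=BusRd  M[L1]=80
step 10: P2: store L1 := 28  ⟶  IIMI  (L1)  txn=BusUpgr+Flush  M[L1]=53
step 11: P1: store L1 := 41  ⟶  IMII  (L1)  txn=BusRdX+Flush  M[L1]=28
step 12: P1: load  L1  ⟶  IMII  (L1)  txn=∅  M[L1]=28
step 13: P2: store L1 := 14  ⟶  IIMI  (L1)  txn=BusRdX+Flush  M[L1]=41
step 14: P2: store L1 := 1  ⟶  IIMI  (L1)  txn=∅  M[L1]=41
step 15: P0: store L0 := 49  ⟶  MIII  (L0)  txn=BusUpgr  M[L0]=0
step 16: P2: store L0 := 26  ⟶  IIMI  (L0)  txn=BusRdX+Flush  M[L0]=49
step 17: P2: store L1 := 66  ⟶  IIMI  (L1)  txn=∅  M[L1]=41
step 18: P2: load  L1  ⟶  IIMI  (L1)  txn=∅  M[L1]=41
step 19: P2: load  L0  ⟶  IIMI  (L0)  txn=∅  M[L0]=49
step 20: P0: load  L1  ⟶  SIOI  (L1)  txn=BusRd  M[L1]=41
step 21: P1: load  L0  ⟶  ISOI  (L0)  txn=BusRd  M[L0]=49
step 22: P3: load  L0  ⟶  ISOS  (L0)  txn=BusRd  M[L0]=49
step 23: P2: store L1 := 95  ⟶  IIMI  (L1)  txn=BusUpgr  M[L1]=41
step 24: P2: load  L1  ⟶  IIMI  (L1)  txn=∅  M[L1]=41
step 25: P1: load  L0  ⟶  ISOS  (L0)  txn=∅  M[L0]=49
step 26: P2: store L1 := 19  ⟶  IIMI  (L1)  txn=∅  M[L1]=41
step 27: P2: load  L1  ⟶  IIMI  (L1)  txn=∅  M[L1]=41
step 28: P2: load  L1  ⟶  IIMI  (L1)  txn=∅  M[L1]=41
step 29: P3: store L1 := 74  ⟶  IIIM  (L1)  txn=BusRdX+Flush  M[L1]=19

memory[L0] = 49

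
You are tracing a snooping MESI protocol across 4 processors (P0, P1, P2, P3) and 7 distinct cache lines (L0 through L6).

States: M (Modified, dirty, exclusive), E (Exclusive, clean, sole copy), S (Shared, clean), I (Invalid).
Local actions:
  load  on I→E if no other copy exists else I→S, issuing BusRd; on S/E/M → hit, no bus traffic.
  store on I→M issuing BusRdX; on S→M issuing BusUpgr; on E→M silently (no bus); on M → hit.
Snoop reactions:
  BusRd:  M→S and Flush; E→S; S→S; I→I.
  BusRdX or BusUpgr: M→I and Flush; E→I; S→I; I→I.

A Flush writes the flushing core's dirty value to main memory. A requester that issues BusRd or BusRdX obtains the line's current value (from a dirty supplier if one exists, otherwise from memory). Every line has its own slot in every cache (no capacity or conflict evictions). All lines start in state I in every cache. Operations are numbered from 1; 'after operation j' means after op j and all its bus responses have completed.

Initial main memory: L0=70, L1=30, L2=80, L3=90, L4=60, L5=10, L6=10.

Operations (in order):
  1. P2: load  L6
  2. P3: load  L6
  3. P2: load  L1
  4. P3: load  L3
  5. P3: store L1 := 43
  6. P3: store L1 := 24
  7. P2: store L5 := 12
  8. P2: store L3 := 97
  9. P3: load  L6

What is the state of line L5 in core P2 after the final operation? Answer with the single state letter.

[1] P2: load  L6 | P0:I, P1:I, P2:E(10), P3:I | bus: BusRd
[2] P3: load  L6 | P0:I, P1:I, P2:S(10), P3:S(10) | bus: BusRd
[3] P2: load  L1 | P0:I, P1:I, P2:E(30), P3:I | bus: BusRd
[4] P3: load  L3 | P0:I, P1:I, P2:I, P3:E(90) | bus: BusRd
[5] P3: store L1 := 43 | P0:I, P1:I, P2:I, P3:M(43) | bus: BusRdX
[6] P3: store L1 := 24 | P0:I, P1:I, P2:I, P3:M(24) | bus: none
[7] P2: store L5 := 12 | P0:I, P1:I, P2:M(12), P3:I | bus: BusRdX
[8] P2: store L3 := 97 | P0:I, P1:I, P2:M(97), P3:I | bus: BusRdX
[9] P3: load  L6 | P0:I, P1:I, P2:S(10), P3:S(10) | bus: none

state = M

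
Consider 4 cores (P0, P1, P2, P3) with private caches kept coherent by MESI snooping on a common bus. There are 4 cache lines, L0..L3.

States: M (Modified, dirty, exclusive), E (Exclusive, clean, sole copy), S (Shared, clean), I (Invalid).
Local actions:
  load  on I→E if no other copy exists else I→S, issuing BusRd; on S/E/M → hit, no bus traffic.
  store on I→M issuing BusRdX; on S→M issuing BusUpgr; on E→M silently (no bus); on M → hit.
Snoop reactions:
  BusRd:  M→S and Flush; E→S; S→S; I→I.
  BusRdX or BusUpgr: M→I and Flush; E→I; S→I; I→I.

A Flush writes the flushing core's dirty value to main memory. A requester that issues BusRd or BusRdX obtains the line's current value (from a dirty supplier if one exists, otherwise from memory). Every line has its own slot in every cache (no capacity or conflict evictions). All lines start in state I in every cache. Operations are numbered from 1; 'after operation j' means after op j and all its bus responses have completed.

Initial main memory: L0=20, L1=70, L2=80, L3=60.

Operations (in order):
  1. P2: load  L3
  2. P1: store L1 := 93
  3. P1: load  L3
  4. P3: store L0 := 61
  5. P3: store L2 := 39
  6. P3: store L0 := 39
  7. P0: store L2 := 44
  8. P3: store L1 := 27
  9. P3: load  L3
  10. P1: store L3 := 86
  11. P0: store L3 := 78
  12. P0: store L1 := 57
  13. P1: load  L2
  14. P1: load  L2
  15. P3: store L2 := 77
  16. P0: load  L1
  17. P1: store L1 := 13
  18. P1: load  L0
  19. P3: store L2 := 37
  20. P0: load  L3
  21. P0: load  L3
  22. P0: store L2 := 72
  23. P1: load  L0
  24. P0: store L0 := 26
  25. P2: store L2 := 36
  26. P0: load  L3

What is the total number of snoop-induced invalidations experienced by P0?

invalidations = 3

1. P2: load  L3  bus=[BusRd]  L3: P0=I P1=I P2=E P3=I  mem[L3]=60
2. P1: store L1 := 93  bus=[BusRdX]  L1: P0=I P1=M P2=I P3=I  mem[L1]=70
3. P1: load  L3  bus=[BusRd]  L3: P0=I P1=S P2=S P3=I  mem[L3]=60
4. P3: store L0 := 61  bus=[BusRdX]  L0: P0=I P1=I P2=I P3=M  mem[L0]=20
5. P3: store L2 := 39  bus=[BusRdX]  L2: P0=I P1=I P2=I P3=M  mem[L2]=80
6. P3: store L0 := 39  bus=[-]  L0: P0=I P1=I P2=I P3=M  mem[L0]=20
7. P0: store L2 := 44  bus=[BusRdX,Flush]  L2: P0=M P1=I P2=I P3=I  mem[L2]=39
8. P3: store L1 := 27  bus=[BusRdX,Flush]  L1: P0=I P1=I P2=I P3=M  mem[L1]=93
9. P3: load  L3  bus=[BusRd]  L3: P0=I P1=S P2=S P3=S  mem[L3]=60
10. P1: store L3 := 86  bus=[BusUpgr]  L3: P0=I P1=M P2=I P3=I  mem[L3]=60
11. P0: store L3 := 78  bus=[BusRdX,Flush]  L3: P0=M P1=I P2=I P3=I  mem[L3]=86
12. P0: store L1 := 57  bus=[BusRdX,Flush]  L1: P0=M P1=I P2=I P3=I  mem[L1]=27
13. P1: load  L2  bus=[BusRd,Flush]  L2: P0=S P1=S P2=I P3=I  mem[L2]=44
14. P1: load  L2  bus=[-]  L2: P0=S P1=S P2=I P3=I  mem[L2]=44
15. P3: store L2 := 77  bus=[BusRdX]  L2: P0=I P1=I P2=I P3=M  mem[L2]=44
16. P0: load  L1  bus=[-]  L1: P0=M P1=I P2=I P3=I  mem[L1]=27
17. P1: store L1 := 13  bus=[BusRdX,Flush]  L1: P0=I P1=M P2=I P3=I  mem[L1]=57
18. P1: load  L0  bus=[BusRd,Flush]  L0: P0=I P1=S P2=I P3=S  mem[L0]=39
19. P3: store L2 := 37  bus=[-]  L2: P0=I P1=I P2=I P3=M  mem[L2]=44
20. P0: load  L3  bus=[-]  L3: P0=M P1=I P2=I P3=I  mem[L3]=86
21. P0: load  L3  bus=[-]  L3: P0=M P1=I P2=I P3=I  mem[L3]=86
22. P0: store L2 := 72  bus=[BusRdX,Flush]  L2: P0=M P1=I P2=I P3=I  mem[L2]=37
23. P1: load  L0  bus=[-]  L0: P0=I P1=S P2=I P3=S  mem[L0]=39
24. P0: store L0 := 26  bus=[BusRdX]  L0: P0=M P1=I P2=I P3=I  mem[L0]=39
25. P2: store L2 := 36  bus=[BusRdX,Flush]  L2: P0=I P1=I P2=M P3=I  mem[L2]=72
26. P0: load  L3  bus=[-]  L3: P0=M P1=I P2=I P3=I  mem[L3]=86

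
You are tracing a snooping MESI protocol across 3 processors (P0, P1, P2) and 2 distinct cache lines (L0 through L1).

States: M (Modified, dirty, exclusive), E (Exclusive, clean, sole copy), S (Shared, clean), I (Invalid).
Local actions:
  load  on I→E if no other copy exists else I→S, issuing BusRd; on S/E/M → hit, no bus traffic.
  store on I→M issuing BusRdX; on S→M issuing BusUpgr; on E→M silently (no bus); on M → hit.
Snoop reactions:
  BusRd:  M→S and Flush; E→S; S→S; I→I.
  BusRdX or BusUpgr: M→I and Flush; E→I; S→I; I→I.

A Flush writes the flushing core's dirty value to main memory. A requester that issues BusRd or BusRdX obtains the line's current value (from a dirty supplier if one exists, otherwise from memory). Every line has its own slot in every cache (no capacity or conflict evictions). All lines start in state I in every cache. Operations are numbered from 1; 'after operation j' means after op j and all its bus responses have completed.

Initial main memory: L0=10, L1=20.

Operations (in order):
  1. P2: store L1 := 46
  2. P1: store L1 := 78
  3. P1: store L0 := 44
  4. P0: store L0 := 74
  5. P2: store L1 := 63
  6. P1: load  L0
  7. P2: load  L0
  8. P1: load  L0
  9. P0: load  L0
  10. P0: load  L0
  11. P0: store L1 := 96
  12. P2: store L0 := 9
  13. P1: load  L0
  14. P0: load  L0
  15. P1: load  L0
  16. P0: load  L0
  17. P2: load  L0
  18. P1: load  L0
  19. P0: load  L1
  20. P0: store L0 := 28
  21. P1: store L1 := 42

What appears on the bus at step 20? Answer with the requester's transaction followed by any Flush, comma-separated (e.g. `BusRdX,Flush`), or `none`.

bus = BusUpgr

step 1: P2: store L1 := 46  ⟶  IIM  (L1)  txn=BusRdX  M[L1]=20
step 2: P1: store L1 := 78  ⟶  IMI  (L1)  txn=BusRdX+Flush  M[L1]=46
step 3: P1: store L0 := 44  ⟶  IMI  (L0)  txn=BusRdX  M[L0]=10
step 4: P0: store L0 := 74  ⟶  MII  (L0)  txn=BusRdX+Flush  M[L0]=44
step 5: P2: store L1 := 63  ⟶  IIM  (L1)  txn=BusRdX+Flush  M[L1]=78
step 6: P1: load  L0  ⟶  SSI  (L0)  txn=BusRd+Flush  M[L0]=74
step 7: P2: load  L0  ⟶  SSS  (L0)  txn=BusRd  M[L0]=74
step 8: P1: load  L0  ⟶  SSS  (L0)  txn=∅  M[L0]=74
step 9: P0: load  L0  ⟶  SSS  (L0)  txn=∅  M[L0]=74
step 10: P0: load  L0  ⟶  SSS  (L0)  txn=∅  M[L0]=74
step 11: P0: store L1 := 96  ⟶  MII  (L1)  txn=BusRdX+Flush  M[L1]=63
step 12: P2: store L0 := 9  ⟶  IIM  (L0)  txn=BusUpgr  M[L0]=74
step 13: P1: load  L0  ⟶  ISS  (L0)  txn=BusRd+Flush  M[L0]=9
step 14: P0: load  L0  ⟶  SSS  (L0)  txn=BusRd  M[L0]=9
step 15: P1: load  L0  ⟶  SSS  (L0)  txn=∅  M[L0]=9
step 16: P0: load  L0  ⟶  SSS  (L0)  txn=∅  M[L0]=9
step 17: P2: load  L0  ⟶  SSS  (L0)  txn=∅  M[L0]=9
step 18: P1: load  L0  ⟶  SSS  (L0)  txn=∅  M[L0]=9
step 19: P0: load  L1  ⟶  MII  (L1)  txn=∅  M[L1]=63
step 20: P0: store L0 := 28  ⟶  MII  (L0)  txn=BusUpgr  M[L0]=9
step 21: P1: store L1 := 42  ⟶  IMI  (L1)  txn=BusRdX+Flush  M[L1]=96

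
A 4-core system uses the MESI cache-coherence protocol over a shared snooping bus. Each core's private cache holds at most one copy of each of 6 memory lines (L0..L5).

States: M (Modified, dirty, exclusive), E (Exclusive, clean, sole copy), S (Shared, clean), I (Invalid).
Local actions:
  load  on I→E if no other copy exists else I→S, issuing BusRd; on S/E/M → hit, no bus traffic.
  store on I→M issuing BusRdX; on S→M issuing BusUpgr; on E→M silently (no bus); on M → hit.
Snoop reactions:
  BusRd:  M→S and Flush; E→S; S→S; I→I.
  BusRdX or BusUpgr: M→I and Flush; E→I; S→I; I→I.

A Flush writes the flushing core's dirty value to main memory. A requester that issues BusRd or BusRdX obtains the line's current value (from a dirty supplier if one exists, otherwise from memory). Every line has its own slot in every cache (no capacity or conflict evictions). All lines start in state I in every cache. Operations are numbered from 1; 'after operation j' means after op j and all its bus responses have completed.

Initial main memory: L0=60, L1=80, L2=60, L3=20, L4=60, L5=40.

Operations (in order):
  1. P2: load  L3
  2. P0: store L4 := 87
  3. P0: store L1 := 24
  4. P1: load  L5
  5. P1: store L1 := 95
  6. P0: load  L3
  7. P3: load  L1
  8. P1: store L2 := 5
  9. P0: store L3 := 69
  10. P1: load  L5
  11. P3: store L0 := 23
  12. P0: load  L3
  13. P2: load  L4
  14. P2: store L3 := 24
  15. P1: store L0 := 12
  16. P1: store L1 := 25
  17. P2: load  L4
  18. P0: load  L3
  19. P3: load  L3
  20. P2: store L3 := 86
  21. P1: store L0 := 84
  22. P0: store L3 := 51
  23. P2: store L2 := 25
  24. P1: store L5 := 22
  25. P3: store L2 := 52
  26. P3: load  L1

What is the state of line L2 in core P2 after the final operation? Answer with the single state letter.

state = I

[1] P2: load  L3 | P0:I, P1:I, P2:E(20), P3:I | bus: BusRd
[2] P0: store L4 := 87 | P0:M(87), P1:I, P2:I, P3:I | bus: BusRdX
[3] P0: store L1 := 24 | P0:M(24), P1:I, P2:I, P3:I | bus: BusRdX
[4] P1: load  L5 | P0:I, P1:E(40), P2:I, P3:I | bus: BusRd
[5] P1: store L1 := 95 | P0:I, P1:M(95), P2:I, P3:I | bus: BusRdX,Flush
[6] P0: load  L3 | P0:S(20), P1:I, P2:S(20), P3:I | bus: BusRd
[7] P3: load  L1 | P0:I, P1:S(95), P2:I, P3:S(95) | bus: BusRd,Flush
[8] P1: store L2 := 5 | P0:I, P1:M(5), P2:I, P3:I | bus: BusRdX
[9] P0: store L3 := 69 | P0:M(69), P1:I, P2:I, P3:I | bus: BusUpgr
[10] P1: load  L5 | P0:I, P1:E(40), P2:I, P3:I | bus: none
[11] P3: store L0 := 23 | P0:I, P1:I, P2:I, P3:M(23) | bus: BusRdX
[12] P0: load  L3 | P0:M(69), P1:I, P2:I, P3:I | bus: none
[13] P2: load  L4 | P0:S(87), P1:I, P2:S(87), P3:I | bus: BusRd,Flush
[14] P2: store L3 := 24 | P0:I, P1:I, P2:M(24), P3:I | bus: BusRdX,Flush
[15] P1: store L0 := 12 | P0:I, P1:M(12), P2:I, P3:I | bus: BusRdX,Flush
[16] P1: store L1 := 25 | P0:I, P1:M(25), P2:I, P3:I | bus: BusUpgr
[17] P2: load  L4 | P0:S(87), P1:I, P2:S(87), P3:I | bus: none
[18] P0: load  L3 | P0:S(24), P1:I, P2:S(24), P3:I | bus: BusRd,Flush
[19] P3: load  L3 | P0:S(24), P1:I, P2:S(24), P3:S(24) | bus: BusRd
[20] P2: store L3 := 86 | P0:I, P1:I, P2:M(86), P3:I | bus: BusUpgr
[21] P1: store L0 := 84 | P0:I, P1:M(84), P2:I, P3:I | bus: none
[22] P0: store L3 := 51 | P0:M(51), P1:I, P2:I, P3:I | bus: BusRdX,Flush
[23] P2: store L2 := 25 | P0:I, P1:I, P2:M(25), P3:I | bus: BusRdX,Flush
[24] P1: store L5 := 22 | P0:I, P1:M(22), P2:I, P3:I | bus: none
[25] P3: store L2 := 52 | P0:I, P1:I, P2:I, P3:M(52) | bus: BusRdX,Flush
[26] P3: load  L1 | P0:I, P1:S(25), P2:I, P3:S(25) | bus: BusRd,Flush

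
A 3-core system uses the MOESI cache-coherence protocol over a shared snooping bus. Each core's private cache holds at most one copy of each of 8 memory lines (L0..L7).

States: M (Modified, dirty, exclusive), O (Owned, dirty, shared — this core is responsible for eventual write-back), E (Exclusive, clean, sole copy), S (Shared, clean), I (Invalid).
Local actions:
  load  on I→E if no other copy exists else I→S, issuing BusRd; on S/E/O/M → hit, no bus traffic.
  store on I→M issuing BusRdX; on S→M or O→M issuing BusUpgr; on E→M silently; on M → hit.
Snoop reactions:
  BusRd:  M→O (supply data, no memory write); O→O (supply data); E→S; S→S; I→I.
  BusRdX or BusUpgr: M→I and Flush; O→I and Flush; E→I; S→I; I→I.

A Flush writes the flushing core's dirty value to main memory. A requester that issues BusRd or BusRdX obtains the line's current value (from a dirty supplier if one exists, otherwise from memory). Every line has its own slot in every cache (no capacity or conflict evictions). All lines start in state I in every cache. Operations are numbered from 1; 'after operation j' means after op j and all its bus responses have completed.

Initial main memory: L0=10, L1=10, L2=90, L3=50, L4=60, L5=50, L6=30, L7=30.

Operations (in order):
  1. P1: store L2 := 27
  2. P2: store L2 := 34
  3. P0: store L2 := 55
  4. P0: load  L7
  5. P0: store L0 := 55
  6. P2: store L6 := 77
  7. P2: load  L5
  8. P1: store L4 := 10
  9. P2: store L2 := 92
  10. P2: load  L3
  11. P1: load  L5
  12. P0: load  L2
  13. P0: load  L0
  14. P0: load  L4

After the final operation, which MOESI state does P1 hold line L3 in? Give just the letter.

state = I

step 1: P1: store L2 := 27  ⟶  IMI  (L2)  txn=BusRdX  M[L2]=90
step 2: P2: store L2 := 34  ⟶  IIM  (L2)  txn=BusRdX+Flush  M[L2]=27
step 3: P0: store L2 := 55  ⟶  MII  (L2)  txn=BusRdX+Flush  M[L2]=34
step 4: P0: load  L7  ⟶  EII  (L7)  txn=BusRd  M[L7]=30
step 5: P0: store L0 := 55  ⟶  MII  (L0)  txn=BusRdX  M[L0]=10
step 6: P2: store L6 := 77  ⟶  IIM  (L6)  txn=BusRdX  M[L6]=30
step 7: P2: load  L5  ⟶  IIE  (L5)  txn=BusRd  M[L5]=50
step 8: P1: store L4 := 10  ⟶  IMI  (L4)  txn=BusRdX  M[L4]=60
step 9: P2: store L2 := 92  ⟶  IIM  (L2)  txn=BusRdX+Flush  M[L2]=55
step 10: P2: load  L3  ⟶  IIE  (L3)  txn=BusRd  M[L3]=50
step 11: P1: load  L5  ⟶  ISS  (L5)  txn=BusRd  M[L5]=50
step 12: P0: load  L2  ⟶  SIO  (L2)  txn=BusRd  M[L2]=55
step 13: P0: load  L0  ⟶  MII  (L0)  txn=∅  M[L0]=10
step 14: P0: load  L4  ⟶  SOI  (L4)  txn=BusRd  M[L4]=60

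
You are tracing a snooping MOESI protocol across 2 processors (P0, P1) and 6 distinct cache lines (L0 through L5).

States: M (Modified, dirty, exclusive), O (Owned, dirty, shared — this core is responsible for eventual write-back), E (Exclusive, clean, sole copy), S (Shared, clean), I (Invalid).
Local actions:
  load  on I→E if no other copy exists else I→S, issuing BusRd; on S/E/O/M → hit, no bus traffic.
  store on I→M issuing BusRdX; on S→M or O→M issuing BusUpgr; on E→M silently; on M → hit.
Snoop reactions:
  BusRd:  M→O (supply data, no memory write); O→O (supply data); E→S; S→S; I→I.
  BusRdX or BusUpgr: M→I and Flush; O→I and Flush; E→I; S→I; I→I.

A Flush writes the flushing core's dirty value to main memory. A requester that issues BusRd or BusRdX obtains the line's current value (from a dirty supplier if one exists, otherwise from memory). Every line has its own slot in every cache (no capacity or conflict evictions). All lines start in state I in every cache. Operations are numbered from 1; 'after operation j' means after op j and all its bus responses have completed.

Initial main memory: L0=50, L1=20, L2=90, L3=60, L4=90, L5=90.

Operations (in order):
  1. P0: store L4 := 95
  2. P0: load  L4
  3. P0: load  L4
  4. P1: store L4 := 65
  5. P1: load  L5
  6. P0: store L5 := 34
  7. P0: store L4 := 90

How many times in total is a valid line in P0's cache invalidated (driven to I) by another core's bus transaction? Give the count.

step 1: P0: store L4 := 95  ⟶  MI  (L4)  txn=BusRdX  M[L4]=90
step 2: P0: load  L4  ⟶  MI  (L4)  txn=∅  M[L4]=90
step 3: P0: load  L4  ⟶  MI  (L4)  txn=∅  M[L4]=90
step 4: P1: store L4 := 65  ⟶  IM  (L4)  txn=BusRdX+Flush  M[L4]=95
step 5: P1: load  L5  ⟶  IE  (L5)  txn=BusRd  M[L5]=90
step 6: P0: store L5 := 34  ⟶  MI  (L5)  txn=BusRdX  M[L5]=90
step 7: P0: store L4 := 90  ⟶  MI  (L4)  txn=BusRdX+Flush  M[L4]=65

invalidations = 1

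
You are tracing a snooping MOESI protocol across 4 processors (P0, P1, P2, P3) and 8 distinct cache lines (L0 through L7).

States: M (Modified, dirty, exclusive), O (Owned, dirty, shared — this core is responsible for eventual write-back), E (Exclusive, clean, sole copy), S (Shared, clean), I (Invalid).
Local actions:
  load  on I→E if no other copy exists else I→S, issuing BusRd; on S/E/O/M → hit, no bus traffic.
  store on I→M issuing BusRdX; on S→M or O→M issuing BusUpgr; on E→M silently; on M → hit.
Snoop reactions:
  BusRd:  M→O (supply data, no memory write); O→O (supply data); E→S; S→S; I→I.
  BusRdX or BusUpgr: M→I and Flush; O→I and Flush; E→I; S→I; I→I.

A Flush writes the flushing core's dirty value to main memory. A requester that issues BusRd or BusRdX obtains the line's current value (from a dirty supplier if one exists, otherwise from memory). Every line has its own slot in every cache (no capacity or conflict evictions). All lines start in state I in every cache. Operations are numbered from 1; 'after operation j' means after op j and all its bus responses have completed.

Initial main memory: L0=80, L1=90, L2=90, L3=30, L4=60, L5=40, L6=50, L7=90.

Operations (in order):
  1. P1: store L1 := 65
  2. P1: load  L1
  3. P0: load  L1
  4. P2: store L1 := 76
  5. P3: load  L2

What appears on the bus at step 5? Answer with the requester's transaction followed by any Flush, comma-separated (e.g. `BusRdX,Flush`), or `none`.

bus = BusRd

1. P1: store L1 := 65  bus=[BusRdX]  L1: P0=I P1=M P2=I P3=I  mem[L1]=90
2. P1: load  L1  bus=[-]  L1: P0=I P1=M P2=I P3=I  mem[L1]=90
3. P0: load  L1  bus=[BusRd]  L1: P0=S P1=O P2=I P3=I  mem[L1]=90
4. P2: store L1 := 76  bus=[BusRdX,Flush]  L1: P0=I P1=I P2=M P3=I  mem[L1]=65
5. P3: load  L2  bus=[BusRd]  L2: P0=I P1=I P2=I P3=E  mem[L2]=90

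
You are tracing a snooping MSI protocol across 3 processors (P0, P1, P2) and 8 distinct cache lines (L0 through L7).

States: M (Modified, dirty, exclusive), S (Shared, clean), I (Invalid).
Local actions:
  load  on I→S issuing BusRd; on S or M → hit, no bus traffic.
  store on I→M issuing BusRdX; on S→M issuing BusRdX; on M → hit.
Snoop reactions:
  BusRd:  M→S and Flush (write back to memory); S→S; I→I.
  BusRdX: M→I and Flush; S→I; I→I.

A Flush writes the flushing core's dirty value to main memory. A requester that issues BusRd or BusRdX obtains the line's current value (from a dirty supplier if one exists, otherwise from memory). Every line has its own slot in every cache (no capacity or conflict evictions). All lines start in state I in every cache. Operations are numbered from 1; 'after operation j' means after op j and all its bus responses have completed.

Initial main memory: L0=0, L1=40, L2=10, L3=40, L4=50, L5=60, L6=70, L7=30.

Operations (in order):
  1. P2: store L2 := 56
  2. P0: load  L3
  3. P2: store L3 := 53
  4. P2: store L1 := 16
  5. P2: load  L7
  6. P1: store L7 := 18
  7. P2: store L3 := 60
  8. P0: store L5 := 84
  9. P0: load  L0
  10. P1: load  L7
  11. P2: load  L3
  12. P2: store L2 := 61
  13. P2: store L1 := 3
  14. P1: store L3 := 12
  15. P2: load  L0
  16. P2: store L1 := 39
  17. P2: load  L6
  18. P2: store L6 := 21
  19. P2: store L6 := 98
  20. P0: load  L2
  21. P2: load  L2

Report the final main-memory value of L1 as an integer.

1. P2: store L2 := 56  bus=[BusRdX]  L2: P0=I P1=I P2=M  mem[L2]=10
2. P0: load  L3  bus=[BusRd]  L3: P0=S P1=I P2=I  mem[L3]=40
3. P2: store L3 := 53  bus=[BusRdX]  L3: P0=I P1=I P2=M  mem[L3]=40
4. P2: store L1 := 16  bus=[BusRdX]  L1: P0=I P1=I P2=M  mem[L1]=40
5. P2: load  L7  bus=[BusRd]  L7: P0=I P1=I P2=S  mem[L7]=30
6. P1: store L7 := 18  bus=[BusRdX]  L7: P0=I P1=M P2=I  mem[L7]=30
7. P2: store L3 := 60  bus=[-]  L3: P0=I P1=I P2=M  mem[L3]=40
8. P0: store L5 := 84  bus=[BusRdX]  L5: P0=M P1=I P2=I  mem[L5]=60
9. P0: load  L0  bus=[BusRd]  L0: P0=S P1=I P2=I  mem[L0]=0
10. P1: load  L7  bus=[-]  L7: P0=I P1=M P2=I  mem[L7]=30
11. P2: load  L3  bus=[-]  L3: P0=I P1=I P2=M  mem[L3]=40
12. P2: store L2 := 61  bus=[-]  L2: P0=I P1=I P2=M  mem[L2]=10
13. P2: store L1 := 3  bus=[-]  L1: P0=I P1=I P2=M  mem[L1]=40
14. P1: store L3 := 12  bus=[BusRdX,Flush]  L3: P0=I P1=M P2=I  mem[L3]=60
15. P2: load  L0  bus=[BusRd]  L0: P0=S P1=I P2=S  mem[L0]=0
16. P2: store L1 := 39  bus=[-]  L1: P0=I P1=I P2=M  mem[L1]=40
17. P2: load  L6  bus=[BusRd]  L6: P0=I P1=I P2=S  mem[L6]=70
18. P2: store L6 := 21  bus=[BusRdX]  L6: P0=I P1=I P2=M  mem[L6]=70
19. P2: store L6 := 98  bus=[-]  L6: P0=I P1=I P2=M  mem[L6]=70
20. P0: load  L2  bus=[BusRd,Flush]  L2: P0=S P1=I P2=S  mem[L2]=61
21. P2: load  L2  bus=[-]  L2: P0=S P1=I P2=S  mem[L2]=61

memory[L1] = 40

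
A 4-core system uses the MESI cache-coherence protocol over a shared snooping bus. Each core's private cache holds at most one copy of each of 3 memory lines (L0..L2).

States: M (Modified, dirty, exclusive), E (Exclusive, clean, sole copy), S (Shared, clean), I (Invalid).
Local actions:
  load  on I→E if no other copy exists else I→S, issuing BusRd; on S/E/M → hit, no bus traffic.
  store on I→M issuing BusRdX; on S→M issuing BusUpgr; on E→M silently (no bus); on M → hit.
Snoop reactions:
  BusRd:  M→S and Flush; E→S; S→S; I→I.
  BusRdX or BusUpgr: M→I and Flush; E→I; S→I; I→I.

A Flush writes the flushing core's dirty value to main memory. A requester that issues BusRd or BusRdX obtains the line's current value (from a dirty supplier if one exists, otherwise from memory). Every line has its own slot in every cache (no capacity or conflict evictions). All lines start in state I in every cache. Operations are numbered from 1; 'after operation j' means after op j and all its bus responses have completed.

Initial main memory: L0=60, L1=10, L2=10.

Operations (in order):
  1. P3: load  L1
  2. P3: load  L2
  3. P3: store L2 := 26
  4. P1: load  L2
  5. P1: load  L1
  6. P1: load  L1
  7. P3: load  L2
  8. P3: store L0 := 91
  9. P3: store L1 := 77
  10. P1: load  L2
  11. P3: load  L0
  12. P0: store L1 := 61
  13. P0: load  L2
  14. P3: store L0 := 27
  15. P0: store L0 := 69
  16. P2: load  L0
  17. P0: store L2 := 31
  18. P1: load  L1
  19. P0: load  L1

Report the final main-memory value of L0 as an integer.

1. P3: load  L1  bus=[BusRd]  L1: P0=I P1=I P2=I P3=E  mem[L1]=10
2. P3: load  L2  bus=[BusRd]  L2: P0=I P1=I P2=I P3=E  mem[L2]=10
3. P3: store L2 := 26  bus=[-]  L2: P0=I P1=I P2=I P3=M  mem[L2]=10
4. P1: load  L2  bus=[BusRd,Flush]  L2: P0=I P1=S P2=I P3=S  mem[L2]=26
5. P1: load  L1  bus=[BusRd]  L1: P0=I P1=S P2=I P3=S  mem[L1]=10
6. P1: load  L1  bus=[-]  L1: P0=I P1=S P2=I P3=S  mem[L1]=10
7. P3: load  L2  bus=[-]  L2: P0=I P1=S P2=I P3=S  mem[L2]=26
8. P3: store L0 := 91  bus=[BusRdX]  L0: P0=I P1=I P2=I P3=M  mem[L0]=60
9. P3: store L1 := 77  bus=[BusUpgr]  L1: P0=I P1=I P2=I P3=M  mem[L1]=10
10. P1: load  L2  bus=[-]  L2: P0=I P1=S P2=I P3=S  mem[L2]=26
11. P3: load  L0  bus=[-]  L0: P0=I P1=I P2=I P3=M  mem[L0]=60
12. P0: store L1 := 61  bus=[BusRdX,Flush]  L1: P0=M P1=I P2=I P3=I  mem[L1]=77
13. P0: load  L2  bus=[BusRd]  L2: P0=S P1=S P2=I P3=S  mem[L2]=26
14. P3: store L0 := 27  bus=[-]  L0: P0=I P1=I P2=I P3=M  mem[L0]=60
15. P0: store L0 := 69  bus=[BusRdX,Flush]  L0: P0=M P1=I P2=I P3=I  mem[L0]=27
16. P2: load  L0  bus=[BusRd,Flush]  L0: P0=S P1=I P2=S P3=I  mem[L0]=69
17. P0: store L2 := 31  bus=[BusUpgr]  L2: P0=M P1=I P2=I P3=I  mem[L2]=26
18. P1: load  L1  bus=[BusRd,Flush]  L1: P0=S P1=S P2=I P3=I  mem[L1]=61
19. P0: load  L1  bus=[-]  L1: P0=S P1=S P2=I P3=I  mem[L1]=61

memory[L0] = 69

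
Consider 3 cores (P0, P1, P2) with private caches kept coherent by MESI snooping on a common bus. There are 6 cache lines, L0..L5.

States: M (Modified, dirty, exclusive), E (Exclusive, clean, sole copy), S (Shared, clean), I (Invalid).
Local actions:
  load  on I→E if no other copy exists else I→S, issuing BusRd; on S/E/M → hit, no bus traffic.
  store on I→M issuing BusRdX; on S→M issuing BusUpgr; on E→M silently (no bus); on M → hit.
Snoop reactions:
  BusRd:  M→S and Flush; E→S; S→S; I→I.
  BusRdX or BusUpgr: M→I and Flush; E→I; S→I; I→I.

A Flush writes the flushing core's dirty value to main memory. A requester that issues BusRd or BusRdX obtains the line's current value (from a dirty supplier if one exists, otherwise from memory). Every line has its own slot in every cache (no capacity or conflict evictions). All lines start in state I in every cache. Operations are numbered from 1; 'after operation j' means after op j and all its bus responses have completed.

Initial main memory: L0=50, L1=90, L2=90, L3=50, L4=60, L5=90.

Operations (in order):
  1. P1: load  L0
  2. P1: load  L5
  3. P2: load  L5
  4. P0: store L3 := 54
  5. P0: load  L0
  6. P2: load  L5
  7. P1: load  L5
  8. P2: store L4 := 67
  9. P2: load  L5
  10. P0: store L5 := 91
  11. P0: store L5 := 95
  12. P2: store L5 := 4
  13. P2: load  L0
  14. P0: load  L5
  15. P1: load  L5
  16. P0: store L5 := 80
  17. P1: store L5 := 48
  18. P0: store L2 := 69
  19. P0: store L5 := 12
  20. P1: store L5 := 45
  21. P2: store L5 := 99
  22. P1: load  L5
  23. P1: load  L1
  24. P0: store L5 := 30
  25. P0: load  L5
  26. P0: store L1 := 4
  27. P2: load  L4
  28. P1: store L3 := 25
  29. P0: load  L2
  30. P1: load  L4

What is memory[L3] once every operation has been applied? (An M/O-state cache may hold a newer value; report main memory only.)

1. P1: load  L0  bus=[BusRd]  L0: P0=I P1=E P2=I  mem[L0]=50
2. P1: load  L5  bus=[BusRd]  L5: P0=I P1=E P2=I  mem[L5]=90
3. P2: load  L5  bus=[BusRd]  L5: P0=I P1=S P2=S  mem[L5]=90
4. P0: store L3 := 54  bus=[BusRdX]  L3: P0=M P1=I P2=I  mem[L3]=50
5. P0: load  L0  bus=[BusRd]  L0: P0=S P1=S P2=I  mem[L0]=50
6. P2: load  L5  bus=[-]  L5: P0=I P1=S P2=S  mem[L5]=90
7. P1: load  L5  bus=[-]  L5: P0=I P1=S P2=S  mem[L5]=90
8. P2: store L4 := 67  bus=[BusRdX]  L4: P0=I P1=I P2=M  mem[L4]=60
9. P2: load  L5  bus=[-]  L5: P0=I P1=S P2=S  mem[L5]=90
10. P0: store L5 := 91  bus=[BusRdX]  L5: P0=M P1=I P2=I  mem[L5]=90
11. P0: store L5 := 95  bus=[-]  L5: P0=M P1=I P2=I  mem[L5]=90
12. P2: store L5 := 4  bus=[BusRdX,Flush]  L5: P0=I P1=I P2=M  mem[L5]=95
13. P2: load  L0  bus=[BusRd]  L0: P0=S P1=S P2=S  mem[L0]=50
14. P0: load  L5  bus=[BusRd,Flush]  L5: P0=S P1=I P2=S  mem[L5]=4
15. P1: load  L5  bus=[BusRd]  L5: P0=S P1=S P2=S  mem[L5]=4
16. P0: store L5 := 80  bus=[BusUpgr]  L5: P0=M P1=I P2=I  mem[L5]=4
17. P1: store L5 := 48  bus=[BusRdX,Flush]  L5: P0=I P1=M P2=I  mem[L5]=80
18. P0: store L2 := 69  bus=[BusRdX]  L2: P0=M P1=I P2=I  mem[L2]=90
19. P0: store L5 := 12  bus=[BusRdX,Flush]  L5: P0=M P1=I P2=I  mem[L5]=48
20. P1: store L5 := 45  bus=[BusRdX,Flush]  L5: P0=I P1=M P2=I  mem[L5]=12
21. P2: store L5 := 99  bus=[BusRdX,Flush]  L5: P0=I P1=I P2=M  mem[L5]=45
22. P1: load  L5  bus=[BusRd,Flush]  L5: P0=I P1=S P2=S  mem[L5]=99
23. P1: load  L1  bus=[BusRd]  L1: P0=I P1=E P2=I  mem[L1]=90
24. P0: store L5 := 30  bus=[BusRdX]  L5: P0=M P1=I P2=I  mem[L5]=99
25. P0: load  L5  bus=[-]  L5: P0=M P1=I P2=I  mem[L5]=99
26. P0: store L1 := 4  bus=[BusRdX]  L1: P0=M P1=I P2=I  mem[L1]=90
27. P2: load  L4  bus=[-]  L4: P0=I P1=I P2=M  mem[L4]=60
28. P1: store L3 := 25  bus=[BusRdX,Flush]  L3: P0=I P1=M P2=I  mem[L3]=54
29. P0: load  L2  bus=[-]  L2: P0=M P1=I P2=I  mem[L2]=90
30. P1: load  L4  bus=[BusRd,Flush]  L4: P0=I P1=S P2=S  mem[L4]=67

memory[L3] = 54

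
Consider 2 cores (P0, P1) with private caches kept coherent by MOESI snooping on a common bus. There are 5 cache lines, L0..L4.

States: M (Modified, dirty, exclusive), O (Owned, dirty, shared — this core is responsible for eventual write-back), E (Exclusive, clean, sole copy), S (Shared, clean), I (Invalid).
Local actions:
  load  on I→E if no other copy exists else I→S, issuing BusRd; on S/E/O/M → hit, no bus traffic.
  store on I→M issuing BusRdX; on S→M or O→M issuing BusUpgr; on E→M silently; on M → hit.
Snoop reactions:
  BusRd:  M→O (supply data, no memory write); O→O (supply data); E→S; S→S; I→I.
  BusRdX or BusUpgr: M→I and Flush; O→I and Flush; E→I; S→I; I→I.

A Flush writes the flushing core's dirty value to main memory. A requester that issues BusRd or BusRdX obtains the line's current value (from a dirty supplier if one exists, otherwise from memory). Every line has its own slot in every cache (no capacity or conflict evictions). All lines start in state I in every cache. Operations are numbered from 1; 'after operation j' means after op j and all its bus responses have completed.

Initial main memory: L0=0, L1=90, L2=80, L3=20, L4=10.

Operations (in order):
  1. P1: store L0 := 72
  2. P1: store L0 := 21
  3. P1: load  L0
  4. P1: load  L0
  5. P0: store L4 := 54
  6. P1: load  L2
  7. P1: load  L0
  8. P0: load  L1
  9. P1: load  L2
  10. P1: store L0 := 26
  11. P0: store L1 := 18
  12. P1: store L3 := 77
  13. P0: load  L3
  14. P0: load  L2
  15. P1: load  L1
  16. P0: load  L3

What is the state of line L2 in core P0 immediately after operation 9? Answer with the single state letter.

step 1: P1: store L0 := 72  ⟶  IM  (L0)  txn=BusRdX  M[L0]=0
step 2: P1: store L0 := 21  ⟶  IM  (L0)  txn=∅  M[L0]=0
step 3: P1: load  L0  ⟶  IM  (L0)  txn=∅  M[L0]=0
step 4: P1: load  L0  ⟶  IM  (L0)  txn=∅  M[L0]=0
step 5: P0: store L4 := 54  ⟶  MI  (L4)  txn=BusRdX  M[L4]=10
step 6: P1: load  L2  ⟶  IE  (L2)  txn=BusRd  M[L2]=80
step 7: P1: load  L0  ⟶  IM  (L0)  txn=∅  M[L0]=0
step 8: P0: load  L1  ⟶  EI  (L1)  txn=BusRd  M[L1]=90
step 9: P1: load  L2  ⟶  IE  (L2)  txn=∅  M[L2]=80
step 10: P1: store L0 := 26  ⟶  IM  (L0)  txn=∅  M[L0]=0
step 11: P0: store L1 := 18  ⟶  MI  (L1)  txn=∅  M[L1]=90
step 12: P1: store L3 := 77  ⟶  IM  (L3)  txn=BusRdX  M[L3]=20
step 13: P0: load  L3  ⟶  SO  (L3)  txn=BusRd  M[L3]=20
step 14: P0: load  L2  ⟶  SS  (L2)  txn=BusRd  M[L2]=80
step 15: P1: load  L1  ⟶  OS  (L1)  txn=BusRd  M[L1]=90
step 16: P0: load  L3  ⟶  SO  (L3)  txn=∅  M[L3]=20

state = I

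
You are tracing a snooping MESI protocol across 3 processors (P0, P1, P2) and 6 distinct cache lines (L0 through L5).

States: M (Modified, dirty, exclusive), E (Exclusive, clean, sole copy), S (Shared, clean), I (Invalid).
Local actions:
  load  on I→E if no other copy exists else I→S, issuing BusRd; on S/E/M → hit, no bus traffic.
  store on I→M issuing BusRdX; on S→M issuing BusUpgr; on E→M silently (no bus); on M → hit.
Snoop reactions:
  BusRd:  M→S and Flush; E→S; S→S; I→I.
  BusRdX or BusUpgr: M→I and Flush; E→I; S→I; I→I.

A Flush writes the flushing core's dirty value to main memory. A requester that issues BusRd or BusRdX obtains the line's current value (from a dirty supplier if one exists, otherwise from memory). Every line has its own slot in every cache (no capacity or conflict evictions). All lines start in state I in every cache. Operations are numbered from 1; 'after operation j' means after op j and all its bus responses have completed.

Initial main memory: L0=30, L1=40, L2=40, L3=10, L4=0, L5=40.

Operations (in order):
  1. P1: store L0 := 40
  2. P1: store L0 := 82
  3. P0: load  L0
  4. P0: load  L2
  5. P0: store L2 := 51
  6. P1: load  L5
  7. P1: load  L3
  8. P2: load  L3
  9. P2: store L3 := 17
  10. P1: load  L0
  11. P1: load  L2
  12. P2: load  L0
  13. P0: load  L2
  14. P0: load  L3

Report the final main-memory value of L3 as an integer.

1. P1: store L0 := 40  bus=[BusRdX]  L0: P0=I P1=M P2=I  mem[L0]=30
2. P1: store L0 := 82  bus=[-]  L0: P0=I P1=M P2=I  mem[L0]=30
3. P0: load  L0  bus=[BusRd,Flush]  L0: P0=S P1=S P2=I  mem[L0]=82
4. P0: load  L2  bus=[BusRd]  L2: P0=E P1=I P2=I  mem[L2]=40
5. P0: store L2 := 51  bus=[-]  L2: P0=M P1=I P2=I  mem[L2]=40
6. P1: load  L5  bus=[BusRd]  L5: P0=I P1=E P2=I  mem[L5]=40
7. P1: load  L3  bus=[BusRd]  L3: P0=I P1=E P2=I  mem[L3]=10
8. P2: load  L3  bus=[BusRd]  L3: P0=I P1=S P2=S  mem[L3]=10
9. P2: store L3 := 17  bus=[BusUpgr]  L3: P0=I P1=I P2=M  mem[L3]=10
10. P1: load  L0  bus=[-]  L0: P0=S P1=S P2=I  mem[L0]=82
11. P1: load  L2  bus=[BusRd,Flush]  L2: P0=S P1=S P2=I  mem[L2]=51
12. P2: load  L0  bus=[BusRd]  L0: P0=S P1=S P2=S  mem[L0]=82
13. P0: load  L2  bus=[-]  L2: P0=S P1=S P2=I  mem[L2]=51
14. P0: load  L3  bus=[BusRd,Flush]  L3: P0=S P1=I P2=S  mem[L3]=17

memory[L3] = 17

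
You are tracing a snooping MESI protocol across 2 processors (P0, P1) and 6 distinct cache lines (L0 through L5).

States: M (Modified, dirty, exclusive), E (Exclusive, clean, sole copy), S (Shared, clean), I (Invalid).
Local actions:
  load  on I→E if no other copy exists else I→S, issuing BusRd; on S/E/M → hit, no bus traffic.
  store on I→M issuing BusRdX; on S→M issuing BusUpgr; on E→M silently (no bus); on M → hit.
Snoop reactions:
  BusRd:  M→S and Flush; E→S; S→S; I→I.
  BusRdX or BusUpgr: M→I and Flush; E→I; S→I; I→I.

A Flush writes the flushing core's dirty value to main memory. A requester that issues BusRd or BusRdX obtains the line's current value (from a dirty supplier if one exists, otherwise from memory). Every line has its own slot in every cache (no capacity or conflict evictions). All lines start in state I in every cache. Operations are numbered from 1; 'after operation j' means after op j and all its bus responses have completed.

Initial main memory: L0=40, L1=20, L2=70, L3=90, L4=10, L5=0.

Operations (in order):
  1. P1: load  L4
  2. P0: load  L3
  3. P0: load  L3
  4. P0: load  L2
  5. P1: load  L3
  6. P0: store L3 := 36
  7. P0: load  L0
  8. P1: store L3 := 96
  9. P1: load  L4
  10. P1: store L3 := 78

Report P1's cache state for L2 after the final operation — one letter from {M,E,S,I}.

state = I

  op1 P1: load  L4 → I/E on L4; bus BusRd; mem=10
  op2 P0: load  L3 → E/I on L3; bus BusRd; mem=90
  op3 P0: load  L3 → E/I on L3; bus (none); mem=90
  op4 P0: load  L2 → E/I on L2; bus BusRd; mem=70
  op5 P1: load  L3 → S/S on L3; bus BusRd; mem=90
  op6 P0: store L3 := 36 → M/I on L3; bus BusUpgr; mem=90
  op7 P0: load  L0 → E/I on L0; bus BusRd; mem=40
  op8 P1: store L3 := 96 → I/M on L3; bus BusRdX Flush; mem=36
  op9 P1: load  L4 → I/E on L4; bus (none); mem=10
  op10 P1: store L3 := 78 → I/M on L3; bus (none); mem=36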